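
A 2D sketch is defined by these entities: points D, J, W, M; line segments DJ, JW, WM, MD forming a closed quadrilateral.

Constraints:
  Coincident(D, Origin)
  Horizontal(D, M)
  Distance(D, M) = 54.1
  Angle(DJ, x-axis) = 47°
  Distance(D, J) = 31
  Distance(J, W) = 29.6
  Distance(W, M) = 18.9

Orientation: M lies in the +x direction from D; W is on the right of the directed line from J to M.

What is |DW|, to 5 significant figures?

35.624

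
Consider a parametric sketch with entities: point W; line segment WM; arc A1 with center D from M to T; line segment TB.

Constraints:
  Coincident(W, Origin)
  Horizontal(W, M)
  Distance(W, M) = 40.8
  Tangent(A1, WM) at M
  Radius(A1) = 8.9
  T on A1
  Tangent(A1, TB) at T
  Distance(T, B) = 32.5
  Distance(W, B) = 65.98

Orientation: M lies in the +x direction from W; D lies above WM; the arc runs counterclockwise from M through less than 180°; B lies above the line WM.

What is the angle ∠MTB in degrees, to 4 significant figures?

137.0°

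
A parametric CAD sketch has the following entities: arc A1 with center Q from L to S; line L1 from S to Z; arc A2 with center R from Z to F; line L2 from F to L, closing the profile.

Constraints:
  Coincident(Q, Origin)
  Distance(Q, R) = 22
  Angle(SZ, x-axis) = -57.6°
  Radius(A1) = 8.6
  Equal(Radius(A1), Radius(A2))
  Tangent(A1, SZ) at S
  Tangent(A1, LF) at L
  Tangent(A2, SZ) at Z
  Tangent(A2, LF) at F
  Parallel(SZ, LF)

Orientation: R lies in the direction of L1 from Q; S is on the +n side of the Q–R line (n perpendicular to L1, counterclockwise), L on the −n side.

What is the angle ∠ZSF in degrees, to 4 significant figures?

38.02°

The slot axis is L1's direction at -57.6°, so u = (cos -57.6°, sin -57.6°) = (0.5358, -0.8443) and n = (−sin -57.6°, cos -57.6°) = (0.8443, 0.5358). Q is at the origin and R lies 22.0 along u from Q, so R = 22.0·u = (11.79, -18.58). Tangency of A1 to both parallel lines with radius 8.6 puts S and L at Q ± 8.6·n: S = (7.261, 4.608), L = (-7.261, -4.608). Equal radii place Z and F the same way about R: Z = R + 8.6·n = (19.05, -13.97), F = R − 8.6·n = (4.527, -23.18). Then cos ∠ZSF = SZ·SF / (|SZ||SF|), giving 38.02°.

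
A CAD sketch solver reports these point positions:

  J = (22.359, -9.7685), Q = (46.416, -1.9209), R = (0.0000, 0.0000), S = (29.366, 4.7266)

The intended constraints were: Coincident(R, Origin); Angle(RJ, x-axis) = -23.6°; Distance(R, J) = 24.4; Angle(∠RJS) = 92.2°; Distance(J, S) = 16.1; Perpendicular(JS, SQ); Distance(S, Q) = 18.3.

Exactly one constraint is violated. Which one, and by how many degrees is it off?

Perpendicular(JS, SQ) — off by 4.50°.

R = (0.00, 0.00) ✓; RJ at -23.60° ✓; |RJ| = 24.40 ✓; ∠RJS = 92.20° ✓; |JS| = 16.10 ✓; ∠(JS, SQ) = 85.50° ✗; |SQ| = 18.30 ✓.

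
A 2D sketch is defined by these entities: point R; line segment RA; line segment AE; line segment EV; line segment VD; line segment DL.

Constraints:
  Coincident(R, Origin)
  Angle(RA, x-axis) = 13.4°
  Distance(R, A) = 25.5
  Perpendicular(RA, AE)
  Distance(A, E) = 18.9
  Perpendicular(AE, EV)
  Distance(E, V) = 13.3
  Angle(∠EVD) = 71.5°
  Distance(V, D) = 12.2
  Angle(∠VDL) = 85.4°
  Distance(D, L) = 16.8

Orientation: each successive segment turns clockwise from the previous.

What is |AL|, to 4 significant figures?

15.17

∠EVD = 71.5° gives VD at 84.90° from the x-axis; with |VD| = 12.2, D = (17.33, -3.406). ∠VDL = 85.4° gives DL at -9.700° from the x-axis; with |DL| = 16.8, L = (33.89, -6.237). Then |AL| = |L − A| = 15.17.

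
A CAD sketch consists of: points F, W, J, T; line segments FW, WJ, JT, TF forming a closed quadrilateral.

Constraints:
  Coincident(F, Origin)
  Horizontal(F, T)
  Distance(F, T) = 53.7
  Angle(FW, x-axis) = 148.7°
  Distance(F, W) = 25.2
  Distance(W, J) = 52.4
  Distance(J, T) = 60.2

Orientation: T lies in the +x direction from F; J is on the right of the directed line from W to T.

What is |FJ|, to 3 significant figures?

33.2

F is at the origin; F and T share the same y with |FT| = 53.7 and T in +x, so T = (53.7, 0). FW runs at 148.7° with |FW| = 25.2, so W = (-21.5, 13.1). J is determined by |WJ| = 52.4 and |JT| = 60.2 together: it lies at the intersection of circle(W, 52.4) and circle(T, 60.2). With |WT| = 76.4, the foot of the radical line on WT is 32.4 from W and the perpendicular offset is √(52.4² − 32.4²) = 41.2. Taking the right-of-WT solution: J = (3.36, -33.0).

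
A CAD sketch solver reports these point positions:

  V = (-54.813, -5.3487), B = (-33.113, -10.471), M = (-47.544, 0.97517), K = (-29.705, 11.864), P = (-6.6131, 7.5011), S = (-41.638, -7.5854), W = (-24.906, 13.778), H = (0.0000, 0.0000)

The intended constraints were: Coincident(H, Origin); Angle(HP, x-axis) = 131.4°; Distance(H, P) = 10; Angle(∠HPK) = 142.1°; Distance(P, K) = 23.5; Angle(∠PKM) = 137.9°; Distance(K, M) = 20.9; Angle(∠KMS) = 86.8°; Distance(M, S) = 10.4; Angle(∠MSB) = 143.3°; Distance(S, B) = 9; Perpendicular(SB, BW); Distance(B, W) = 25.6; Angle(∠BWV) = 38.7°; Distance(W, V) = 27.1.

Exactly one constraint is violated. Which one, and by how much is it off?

Distance(W, V) = 27.1 — off by 8.40.

H = (0.00, 0.00) ✓; HP at 131.4° ✓; |HP| = 10.00 ✓; ∠HPK = 142.1° ✓; |PK| = 23.50 ✓; ∠PKM = 137.9° ✓; |KM| = 20.90 ✓; ∠KMS = 86.80° ✓; |MS| = 10.40 ✓; ∠MSB = 143.3° ✓; |SB| = 9.000 ✓; ∠(SB, BW) = 90.00° ✓; |BW| = 25.60 ✓; ∠BWV = 38.70° ✓; |WV| = 35.50 ✗.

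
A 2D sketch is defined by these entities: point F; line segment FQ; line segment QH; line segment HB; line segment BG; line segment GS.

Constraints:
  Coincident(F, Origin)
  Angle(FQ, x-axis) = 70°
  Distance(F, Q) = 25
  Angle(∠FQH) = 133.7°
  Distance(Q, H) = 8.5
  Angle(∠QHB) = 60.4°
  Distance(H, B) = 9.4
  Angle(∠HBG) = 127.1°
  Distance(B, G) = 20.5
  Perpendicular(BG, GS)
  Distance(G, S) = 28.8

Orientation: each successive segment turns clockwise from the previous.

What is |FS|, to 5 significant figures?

35.901

∠HBG = 127.1° gives BG at -148.80° from the x-axis; with |BG| = 20.5, G = (-2.1676, 6.9391). The perpendicularity gives GS at right angles to BG, so GS runs at 121.20°; with |GS| = 28.8, S = (-17.087, 31.574). Then |FS| = |S − F| = 35.901.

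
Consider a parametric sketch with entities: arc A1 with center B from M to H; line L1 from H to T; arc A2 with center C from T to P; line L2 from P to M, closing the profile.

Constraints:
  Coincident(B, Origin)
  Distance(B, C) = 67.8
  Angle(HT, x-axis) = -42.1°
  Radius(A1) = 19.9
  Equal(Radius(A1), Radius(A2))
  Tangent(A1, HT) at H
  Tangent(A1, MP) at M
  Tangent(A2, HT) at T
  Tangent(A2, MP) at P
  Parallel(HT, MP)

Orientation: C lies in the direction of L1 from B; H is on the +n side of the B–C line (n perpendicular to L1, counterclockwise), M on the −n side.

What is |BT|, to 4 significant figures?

70.66

The slot axis is L1's direction at -42.1°, so u = (cos -42.1°, sin -42.1°) = (0.7420, -0.6704) and n = (−sin -42.1°, cos -42.1°) = (0.6704, 0.7420). B is at the origin and C lies 67.8 along u from B, so C = 67.8·u = (50.31, -45.45). Tangency of A1 to both parallel lines with radius 19.9 puts H and M at B ± 19.9·n: H = (13.34, 14.77), M = (-13.34, -14.77). Equal radii place T and P the same way about C: T = C + 19.9·n = (63.65, -30.69), P = C − 19.9·n = (36.96, -60.22). Then |BT| = |T − B| = 70.66.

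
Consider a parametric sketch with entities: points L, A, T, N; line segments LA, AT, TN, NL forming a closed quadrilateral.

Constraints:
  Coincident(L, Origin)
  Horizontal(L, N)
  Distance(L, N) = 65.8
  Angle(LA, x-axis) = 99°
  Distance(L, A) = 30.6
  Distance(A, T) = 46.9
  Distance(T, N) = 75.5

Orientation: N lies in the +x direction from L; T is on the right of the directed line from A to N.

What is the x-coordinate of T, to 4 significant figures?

-7.858

L is at the origin; LN is horizontal with |LN| = 65.8 and N in +x, so N = (65.8, 0). LA runs at 99.0° with |LA| = 30.6, so A = (-4.787, 30.22). T is determined by |AT| = 46.9 and |TN| = 75.5 together: it lies at the intersection of circle(A, 46.9) and circle(N, 75.5). With |AN| = 76.79, the foot of the radical line on AN is 15.60 from A and the perpendicular offset is √(46.9² − 15.60²) = 44.23. Taking the right-of-AN solution: T = (-7.858, -16.58).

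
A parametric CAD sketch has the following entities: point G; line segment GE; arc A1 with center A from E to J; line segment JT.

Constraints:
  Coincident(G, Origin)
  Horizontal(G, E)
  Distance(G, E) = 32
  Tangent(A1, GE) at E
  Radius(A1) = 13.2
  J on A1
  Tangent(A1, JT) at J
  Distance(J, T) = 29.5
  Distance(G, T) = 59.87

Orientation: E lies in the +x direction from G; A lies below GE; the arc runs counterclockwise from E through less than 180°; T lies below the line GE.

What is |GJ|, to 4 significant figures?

30.48

G is at the origin; G and E share the same y with |GE| = 32.0 and E on the +x side, so E = (32.00, 0.000). A1 meets GE tangentially, so AE is at right angles to GE, so A = E + (0, -13.2) = (32.00, -13.20). Since AJ ⟂ JT (tangency), |AT| = √(13.2² + 29.5²) = 32.32 regardless of where J sits on A1. So T lies on both circle(G, 59.87) and circle(A, 32.32); the below-GE intersection is T = (40.05, -44.50). J is the foot of the tangent from T: J = (21.67, -21.42).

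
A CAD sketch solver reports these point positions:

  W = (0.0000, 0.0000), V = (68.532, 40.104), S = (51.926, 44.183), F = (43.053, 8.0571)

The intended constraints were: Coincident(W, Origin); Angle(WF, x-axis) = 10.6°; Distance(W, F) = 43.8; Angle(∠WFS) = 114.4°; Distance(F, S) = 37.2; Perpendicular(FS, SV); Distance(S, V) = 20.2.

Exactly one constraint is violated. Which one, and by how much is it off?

Distance(S, V) = 20.2 — off by 3.10.

W = (0.00, 0.00) ✓; WF at 10.60° ✓; |WF| = 43.80 ✓; ∠WFS = 114.4° ✓; |FS| = 37.20 ✓; ∠(FS, SV) = 90.00° ✓; |SV| = 17.10 ✗.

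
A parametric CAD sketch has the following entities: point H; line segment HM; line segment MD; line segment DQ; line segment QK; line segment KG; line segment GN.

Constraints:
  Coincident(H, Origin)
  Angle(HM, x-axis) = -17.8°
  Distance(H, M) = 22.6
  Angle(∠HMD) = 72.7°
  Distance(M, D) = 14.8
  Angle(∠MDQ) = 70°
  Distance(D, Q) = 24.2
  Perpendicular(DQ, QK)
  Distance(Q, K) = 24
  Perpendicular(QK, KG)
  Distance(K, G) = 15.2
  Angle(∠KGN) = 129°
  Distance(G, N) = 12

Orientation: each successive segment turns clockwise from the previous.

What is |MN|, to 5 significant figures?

3.6942

H is at the origin; HM runs at -17.8° with length 22.6, so M = (21.518, -6.9087). ∠HMD = 72.7° gives MD at -125.10° from the x-axis; with |MD| = 14.8, D = (13.008, -19.017). ∠MDQ = 70.0° gives DQ at 124.90° from the x-axis; with |DQ| = 24.2, Q = (-0.83788, 0.83035). DQ ⟂ QK, so QK runs at 34.900°; with |QK| = 24.0, K = (18.846, 14.562). The perpendicularity gives KG at right angles to QK, so KG runs at -55.100°; with |KG| = 15.2, G = (27.542, 2.0955). ∠KGN = 129.0° gives GN at -106.10° from the x-axis; with |GN| = 12.0, N = (24.215, -9.4338). Then |MN| = |N − M| = 3.6942.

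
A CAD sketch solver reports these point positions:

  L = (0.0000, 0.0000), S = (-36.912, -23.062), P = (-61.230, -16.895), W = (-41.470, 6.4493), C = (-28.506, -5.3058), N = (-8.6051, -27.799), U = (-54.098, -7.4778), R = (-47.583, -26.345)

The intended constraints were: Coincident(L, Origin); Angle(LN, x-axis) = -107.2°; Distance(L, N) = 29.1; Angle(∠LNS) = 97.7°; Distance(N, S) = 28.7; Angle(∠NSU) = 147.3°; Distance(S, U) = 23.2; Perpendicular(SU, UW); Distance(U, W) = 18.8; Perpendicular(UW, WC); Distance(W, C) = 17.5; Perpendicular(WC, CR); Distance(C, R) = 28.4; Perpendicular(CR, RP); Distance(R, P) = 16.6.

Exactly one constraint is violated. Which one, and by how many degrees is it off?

Perpendicular(CR, RP) — off by 7.50°.

L = (0.00, 0.00) ✓; LN at -107.2° ✓; |LN| = 29.10 ✓; ∠LNS = 97.70° ✓; |NS| = 28.70 ✓; ∠NSU = 147.3° ✓; |SU| = 23.20 ✓; ∠(SU, UW) = 90.00° ✓; |UW| = 18.80 ✓; ∠(UW, WC) = 90.00° ✓; |WC| = 17.50 ✓; ∠(WC, CR) = 90.00° ✓; |CR| = 28.40 ✓; ∠(CR, RP) = 82.50° ✗; |RP| = 16.60 ✓.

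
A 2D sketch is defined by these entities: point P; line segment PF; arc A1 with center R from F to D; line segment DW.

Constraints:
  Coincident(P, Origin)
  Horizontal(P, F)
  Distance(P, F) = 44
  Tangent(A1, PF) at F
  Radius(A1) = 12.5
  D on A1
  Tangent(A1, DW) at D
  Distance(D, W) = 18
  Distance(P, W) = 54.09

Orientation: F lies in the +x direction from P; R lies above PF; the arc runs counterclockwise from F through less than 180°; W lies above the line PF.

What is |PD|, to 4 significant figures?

57.34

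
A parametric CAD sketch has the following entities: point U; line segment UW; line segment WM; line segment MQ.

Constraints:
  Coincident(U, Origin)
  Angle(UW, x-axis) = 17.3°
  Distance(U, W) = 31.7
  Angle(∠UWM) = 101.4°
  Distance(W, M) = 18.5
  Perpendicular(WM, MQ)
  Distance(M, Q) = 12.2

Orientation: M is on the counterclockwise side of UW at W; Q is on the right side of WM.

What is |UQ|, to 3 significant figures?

49.9

U is at the origin; UW runs at 17.3° with length 31.7, so W = 31.7·(cos 17.3°, sin 17.3°) = (30.3, 9.43). ∠UWM = 101.4°, so WM runs at 17.3° + (180° − 101.4°) = 95.9° from the x-axis; with |WM| = 18.5, M = W + 18.5·(cos 95.9°, sin 95.9°) = (28.4, 27.8). The perpendicularity gives MQ at right angles to WM; with |MQ| = 12.2 on the right of WM, Q = M + 12.2·(0.995, 0.103) = (40.5, 29.1). Then |UQ| = |Q − U| = 49.9.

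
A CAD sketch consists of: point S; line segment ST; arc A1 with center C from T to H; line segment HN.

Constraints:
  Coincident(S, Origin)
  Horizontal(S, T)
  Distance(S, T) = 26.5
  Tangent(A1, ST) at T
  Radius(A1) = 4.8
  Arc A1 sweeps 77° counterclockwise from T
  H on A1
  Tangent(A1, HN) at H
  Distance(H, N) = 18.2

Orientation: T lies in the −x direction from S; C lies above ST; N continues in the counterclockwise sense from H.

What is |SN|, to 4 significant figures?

27.83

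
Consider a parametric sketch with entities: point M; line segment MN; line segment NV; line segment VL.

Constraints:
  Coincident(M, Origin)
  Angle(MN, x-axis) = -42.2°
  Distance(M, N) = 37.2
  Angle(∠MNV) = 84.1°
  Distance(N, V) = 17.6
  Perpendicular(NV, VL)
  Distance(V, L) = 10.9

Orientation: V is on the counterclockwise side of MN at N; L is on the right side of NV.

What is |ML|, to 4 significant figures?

49.84

∠MNV = 84.1°, so NV runs at -42.2° + (180° − 84.1°) = 53.70° from the x-axis; with |NV| = 17.6, V = N + 17.6·(cos 53.70°, sin 53.70°) = (37.98, -10.80). NV ⟂ VL; with |VL| = 10.9 on the right of NV, L = V + 10.9·(0.8059, -0.5920) = (46.76, -17.26). Then |ML| = |L − M| = 49.84.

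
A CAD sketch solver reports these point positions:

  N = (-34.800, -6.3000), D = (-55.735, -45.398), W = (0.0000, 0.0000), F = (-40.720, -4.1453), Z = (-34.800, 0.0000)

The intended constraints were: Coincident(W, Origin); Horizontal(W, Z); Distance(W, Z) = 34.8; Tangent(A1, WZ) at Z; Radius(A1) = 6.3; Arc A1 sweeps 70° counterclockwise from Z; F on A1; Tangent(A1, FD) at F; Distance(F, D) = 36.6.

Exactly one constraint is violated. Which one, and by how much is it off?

Distance(F, D) = 36.6 — off by 7.30.

W = (0.00, 0.00) ✓; W.y = 0.00, Z.y = 0.00 ✓; |WZ| = 34.80 ✓; ∠(NZ, ZW) = 90.00° ✓; |NZ| = 6.300 ✓; bearing(N→F) − bearing(N→Z) = 70.00° ✓; |NF| = 6.300 ✓; ∠(NF, FD) = 90.00° ✓; |FD| = 43.90 ✗.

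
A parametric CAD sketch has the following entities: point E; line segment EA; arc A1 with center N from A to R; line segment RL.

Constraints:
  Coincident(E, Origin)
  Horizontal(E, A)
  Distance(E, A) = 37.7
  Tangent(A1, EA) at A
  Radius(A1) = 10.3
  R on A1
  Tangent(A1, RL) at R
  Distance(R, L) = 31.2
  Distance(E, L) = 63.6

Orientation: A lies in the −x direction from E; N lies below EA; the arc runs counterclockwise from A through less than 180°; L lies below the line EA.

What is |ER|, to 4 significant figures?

49.07

E is at the origin; EA is horizontal with |EA| = 37.7 and A on the −x side, so A = (-37.70, 0.000). Since A1 is tangent to EA there, NA ⟂ EA, so N = A + (0, -10.3) = (-37.70, -10.30). Since NR ⟂ RL (tangency), |NL| = √(10.3² + 31.2²) = 32.86 regardless of where R sits on A1. So L lies on both circle(E, 63.6) and circle(N, 32.86); the below-EA intersection is L = (-48.27, -41.41). R is the foot of the tangent from L: R = (-48.00, -10.21).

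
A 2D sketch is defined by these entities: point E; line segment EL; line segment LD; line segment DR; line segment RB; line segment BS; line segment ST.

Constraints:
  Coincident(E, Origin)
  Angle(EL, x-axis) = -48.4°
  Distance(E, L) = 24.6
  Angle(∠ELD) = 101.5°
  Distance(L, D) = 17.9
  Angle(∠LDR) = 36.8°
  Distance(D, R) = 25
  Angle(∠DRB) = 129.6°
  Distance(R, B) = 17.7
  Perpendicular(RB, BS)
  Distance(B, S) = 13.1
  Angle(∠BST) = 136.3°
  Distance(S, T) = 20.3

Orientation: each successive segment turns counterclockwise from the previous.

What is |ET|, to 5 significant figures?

37.436

The perpendicularity gives BS at right angles to RB, so BS runs at -46.300°; with |BS| = 13.1, S = (3.2436, -28.202). ∠BST = 136.3° gives ST at -2.6000° from the x-axis; with |ST| = 20.3, T = (23.523, -29.122). Then |ET| = |T − E| = 37.436.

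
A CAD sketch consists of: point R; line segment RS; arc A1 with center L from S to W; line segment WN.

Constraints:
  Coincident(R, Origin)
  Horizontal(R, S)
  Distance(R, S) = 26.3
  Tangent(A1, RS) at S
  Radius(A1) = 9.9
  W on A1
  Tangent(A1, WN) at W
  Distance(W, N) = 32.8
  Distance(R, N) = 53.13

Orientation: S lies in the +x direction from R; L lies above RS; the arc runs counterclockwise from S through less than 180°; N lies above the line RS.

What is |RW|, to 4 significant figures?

37.90

R is at the origin; RS is horizontal with |RS| = 26.3 and S on the +x side, so S = (26.30, 0.000). Tangency of A1 to RS means the radius LS is perpendicular to RS, so L = S + (0, 9.9) = (26.30, 9.900). Since LW ⟂ WN (tangency), |LN| = √(9.9² + 32.8²) = 34.26 regardless of where W sits on A1. So N lies on both circle(R, 53.13) and circle(L, 34.26); the above-RS intersection is N = (29.81, 43.98). W is the foot of the tangent from N: W = (36.02, 11.78).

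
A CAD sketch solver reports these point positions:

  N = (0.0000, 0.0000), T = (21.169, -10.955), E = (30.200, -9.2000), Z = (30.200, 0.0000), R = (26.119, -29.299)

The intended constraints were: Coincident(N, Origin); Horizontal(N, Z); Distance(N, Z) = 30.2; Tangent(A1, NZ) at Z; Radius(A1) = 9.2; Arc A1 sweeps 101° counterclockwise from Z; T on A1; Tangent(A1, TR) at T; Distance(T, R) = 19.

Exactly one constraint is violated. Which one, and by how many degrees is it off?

Tangent(A1, TR) at T — off by 4.10°.

N = (0.00, 0.00) ✓; N.y = 0.00, Z.y = 0.00 ✓; |NZ| = 30.20 ✓; ∠(EZ, ZN) = 90.00° ✓; |EZ| = 9.200 ✓; bearing(E→T) − bearing(E→Z) = 101.0° ✓; |ET| = 9.200 ✓; ∠(ET, TR) = 85.90° ✗; |TR| = 19.00 ✓.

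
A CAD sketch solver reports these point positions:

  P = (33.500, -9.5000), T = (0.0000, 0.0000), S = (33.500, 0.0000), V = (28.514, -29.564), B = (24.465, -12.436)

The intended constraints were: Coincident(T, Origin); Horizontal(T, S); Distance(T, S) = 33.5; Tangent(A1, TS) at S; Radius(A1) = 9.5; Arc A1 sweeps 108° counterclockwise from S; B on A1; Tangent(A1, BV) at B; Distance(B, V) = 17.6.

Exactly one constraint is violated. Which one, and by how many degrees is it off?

Tangent(A1, BV) at B — off by 4.70°.

T = (0.00, 0.00) ✓; T.y = 0.00, S.y = 0.00 ✓; |TS| = 33.50 ✓; ∠(PS, ST) = 90.00° ✓; |PS| = 9.500 ✓; bearing(P→B) − bearing(P→S) = 108.0° ✓; |PB| = 9.500 ✓; ∠(PB, BV) = 94.70° ✗; |BV| = 17.60 ✓.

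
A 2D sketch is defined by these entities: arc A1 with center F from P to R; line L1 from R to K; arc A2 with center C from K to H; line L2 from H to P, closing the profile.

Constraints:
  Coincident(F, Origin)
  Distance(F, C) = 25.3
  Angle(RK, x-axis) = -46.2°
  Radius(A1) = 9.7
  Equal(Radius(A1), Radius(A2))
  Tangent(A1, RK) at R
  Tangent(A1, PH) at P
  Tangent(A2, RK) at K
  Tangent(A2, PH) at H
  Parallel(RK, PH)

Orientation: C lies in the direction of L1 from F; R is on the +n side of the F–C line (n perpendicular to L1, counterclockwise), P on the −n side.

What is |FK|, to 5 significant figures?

27.096

The slot axis is L1's direction at -46.2°, so u = (cos -46.2°, sin -46.2°) = (0.69214, -0.72176) and n = (−sin -46.2°, cos -46.2°) = (0.72176, 0.69214). F is at the origin and C lies 25.3 along u from F, so C = 25.3·u = (17.511, -18.261). Tangency of A1 to both parallel lines with radius 9.7 puts R and P at F ± 9.7·n: R = (7.0011, 6.7138), P = (-7.0011, -6.7138). Equal radii place K and H the same way about C: K = C + 9.7·n = (24.512, -11.547), H = C − 9.7·n = (10.510, -24.974). Then |FK| = |K − F| = 27.096.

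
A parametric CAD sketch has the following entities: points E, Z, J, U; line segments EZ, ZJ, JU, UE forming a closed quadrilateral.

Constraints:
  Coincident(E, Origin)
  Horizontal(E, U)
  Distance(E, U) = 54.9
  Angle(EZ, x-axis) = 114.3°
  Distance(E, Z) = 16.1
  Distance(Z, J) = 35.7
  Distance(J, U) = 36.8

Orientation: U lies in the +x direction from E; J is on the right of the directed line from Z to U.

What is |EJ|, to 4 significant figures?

21.72

E is at the origin; EU is horizontal with |EU| = 54.9 and U in +x, so U = (54.9, 0). EZ runs at 114.3° with |EZ| = 16.1, so Z = (-6.625, 14.67). J is determined by |ZJ| = 35.7 and |JU| = 36.8 together: it lies at the intersection of circle(Z, 35.7) and circle(U, 36.8). With |ZU| = 63.25, the foot of the radical line on ZU is 31.00 from Z and the perpendicular offset is √(35.7² − 31.00²) = 17.71. Taking the right-of-ZU solution: J = (19.41, -9.748).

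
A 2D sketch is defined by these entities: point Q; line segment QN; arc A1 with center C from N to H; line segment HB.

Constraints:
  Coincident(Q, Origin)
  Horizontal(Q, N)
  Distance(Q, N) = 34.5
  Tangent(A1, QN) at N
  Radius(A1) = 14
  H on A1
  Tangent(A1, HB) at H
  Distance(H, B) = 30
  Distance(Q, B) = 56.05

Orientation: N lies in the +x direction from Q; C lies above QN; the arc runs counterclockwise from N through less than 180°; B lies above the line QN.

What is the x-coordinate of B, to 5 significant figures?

30.710

Checks: Q.y = 0.00, N.y = 0.00 ✓; |CH| = 14.00 ✓; ∠(CH, HB) = 90.00° ✓; |HB| = 30.00 ✓; |QB| = 56.05 ✓.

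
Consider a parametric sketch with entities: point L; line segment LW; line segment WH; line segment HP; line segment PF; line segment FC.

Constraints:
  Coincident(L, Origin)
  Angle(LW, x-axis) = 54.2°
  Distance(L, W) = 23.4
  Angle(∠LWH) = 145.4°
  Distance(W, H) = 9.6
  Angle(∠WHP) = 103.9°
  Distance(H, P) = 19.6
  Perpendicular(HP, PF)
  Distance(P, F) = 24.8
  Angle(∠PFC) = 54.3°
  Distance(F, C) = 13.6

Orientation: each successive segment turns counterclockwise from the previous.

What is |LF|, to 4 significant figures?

15.07

L is at the origin; LW runs at 54.2° with length 23.4, so W = (13.69, 18.98). ∠LWH = 145.4° gives WH at 88.80° from the x-axis; with |WH| = 9.6, H = (13.89, 28.58). ∠WHP = 103.9° gives HP at 164.9° from the x-axis; with |HP| = 19.6, P = (-5.034, 33.68). HP ⟂ PF, so PF runs at -105.1°; with |PF| = 24.8, F = (-11.49, 9.739). Then |LF| = |F − L| = 15.07.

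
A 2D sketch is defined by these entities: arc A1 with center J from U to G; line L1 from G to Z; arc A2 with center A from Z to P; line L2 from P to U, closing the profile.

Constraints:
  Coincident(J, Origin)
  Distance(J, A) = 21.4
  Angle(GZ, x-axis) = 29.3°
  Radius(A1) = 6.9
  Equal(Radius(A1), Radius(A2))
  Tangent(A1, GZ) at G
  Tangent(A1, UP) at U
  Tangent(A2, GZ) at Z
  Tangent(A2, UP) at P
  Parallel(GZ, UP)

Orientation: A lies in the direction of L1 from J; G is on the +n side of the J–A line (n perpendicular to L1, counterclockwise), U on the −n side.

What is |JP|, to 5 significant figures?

22.485

The slot axis is L1's direction at 29.3°, so u = (cos 29.3°, sin 29.3°) = (0.87207, 0.48938) and n = (−sin 29.3°, cos 29.3°) = (-0.48938, 0.87207). J is at the origin and A lies 21.4 along u from J, so A = 21.4·u = (18.662, 10.473). Tangency of A1 to both parallel lines with radius 6.9 puts G and U at J ± 6.9·n: G = (-3.3767, 6.0173), U = (3.3767, -6.0173). Equal radii place Z and P the same way about A: Z = A + 6.9·n = (15.286, 16.490), P = A − 6.9·n = (22.039, 4.4555). Then |JP| = |P − J| = 22.485.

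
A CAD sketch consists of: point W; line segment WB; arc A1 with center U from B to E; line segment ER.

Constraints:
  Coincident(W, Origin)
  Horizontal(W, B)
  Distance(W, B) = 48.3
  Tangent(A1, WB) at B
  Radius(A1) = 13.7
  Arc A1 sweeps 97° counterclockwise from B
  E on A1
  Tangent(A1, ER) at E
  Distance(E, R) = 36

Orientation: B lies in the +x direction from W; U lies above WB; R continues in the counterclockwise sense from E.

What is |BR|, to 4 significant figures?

51.92

W is at the origin; W and B share the same y with |WB| = 48.3 and B on the +x side, so B = (48.30, 0.000). Since A1 is tangent to WB there, UB ⟂ WB, so U = B + (0, 13.7) = (48.30, 13.70). On A1, B sits at bearing -90° from U; a 97° counterclockwise sweep puts E at bearing 7°, so E = U + 13.7·(cos 7°, sin 7°) = (61.90, 15.37). Tangency of A1 to ER means the radius UE is perpendicular to ER, so ER runs along (−sin 7°, cos 7°); with |ER| = 36.0, R = (57.51, 51.10). Then |BR| = |R − B| = 51.92.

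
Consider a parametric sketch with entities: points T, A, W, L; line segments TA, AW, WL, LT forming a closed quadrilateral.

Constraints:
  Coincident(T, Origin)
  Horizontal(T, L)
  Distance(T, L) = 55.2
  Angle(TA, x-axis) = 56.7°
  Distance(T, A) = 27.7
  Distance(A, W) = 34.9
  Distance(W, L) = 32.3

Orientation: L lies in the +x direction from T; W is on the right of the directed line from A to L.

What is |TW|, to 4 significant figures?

26.76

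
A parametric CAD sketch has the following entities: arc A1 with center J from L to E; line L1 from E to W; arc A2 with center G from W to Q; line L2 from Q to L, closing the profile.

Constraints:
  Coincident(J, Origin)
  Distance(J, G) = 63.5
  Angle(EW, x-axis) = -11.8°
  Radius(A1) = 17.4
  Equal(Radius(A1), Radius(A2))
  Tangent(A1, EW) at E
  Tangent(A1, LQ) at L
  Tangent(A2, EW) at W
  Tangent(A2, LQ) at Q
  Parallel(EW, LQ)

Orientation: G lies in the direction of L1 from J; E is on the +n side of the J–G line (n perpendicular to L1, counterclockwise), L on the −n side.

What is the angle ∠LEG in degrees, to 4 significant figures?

74.68°

The slot axis is L1's direction at -11.8°, so u = (cos -11.8°, sin -11.8°) = (0.9789, -0.2045) and n = (−sin -11.8°, cos -11.8°) = (0.2045, 0.9789). J is at the origin and G lies 63.5 along u from J, so G = 63.5·u = (62.16, -12.99). Tangency of A1 to both parallel lines with radius 17.4 puts E and L at J ± 17.4·n: E = (3.558, 17.03), L = (-3.558, -17.03). Then cos ∠LEG = EL·EG / (|EL||EG|), giving 74.68°.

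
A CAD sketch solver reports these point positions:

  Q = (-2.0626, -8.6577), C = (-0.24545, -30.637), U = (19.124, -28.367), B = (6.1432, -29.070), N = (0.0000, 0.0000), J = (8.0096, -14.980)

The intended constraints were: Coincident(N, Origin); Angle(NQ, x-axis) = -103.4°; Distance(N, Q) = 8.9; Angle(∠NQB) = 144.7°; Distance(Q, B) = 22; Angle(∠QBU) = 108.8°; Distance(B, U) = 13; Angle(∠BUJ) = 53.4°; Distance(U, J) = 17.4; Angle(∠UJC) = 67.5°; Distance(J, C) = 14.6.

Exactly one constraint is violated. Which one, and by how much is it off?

Distance(J, C) = 14.6 — off by 3.10.

N = (0.00, 0.00) ✓; NQ at -103.4° ✓; |NQ| = 8.900 ✓; ∠NQB = 144.7° ✓; |QB| = 22.00 ✓; ∠QBU = 108.8° ✓; |BU| = 13.00 ✓; ∠BUJ = 53.40° ✓; |UJ| = 17.40 ✓; ∠UJC = 67.50° ✓; |JC| = 17.70 ✗.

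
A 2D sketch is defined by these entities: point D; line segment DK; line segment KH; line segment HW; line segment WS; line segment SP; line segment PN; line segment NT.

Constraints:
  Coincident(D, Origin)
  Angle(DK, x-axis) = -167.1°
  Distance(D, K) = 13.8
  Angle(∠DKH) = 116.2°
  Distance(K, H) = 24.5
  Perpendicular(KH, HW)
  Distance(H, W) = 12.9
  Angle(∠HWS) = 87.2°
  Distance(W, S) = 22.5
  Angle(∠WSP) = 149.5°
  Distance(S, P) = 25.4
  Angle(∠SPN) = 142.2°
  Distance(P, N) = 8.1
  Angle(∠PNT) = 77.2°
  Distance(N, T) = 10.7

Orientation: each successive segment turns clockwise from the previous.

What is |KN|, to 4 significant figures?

23.93

D is at the origin; DK runs at -167.1° with length 13.8, so K = (-13.45, -3.081). ∠DKH = 116.2° gives KH at 129.1° from the x-axis; with |KH| = 24.5, H = (-28.90, 15.93). KH ⟂ HW, so HW runs at 39.10°; with |HW| = 12.9, W = (-18.89, 24.07). ∠HWS = 87.2° gives WS at -53.70° from the x-axis; with |WS| = 22.5, S = (-5.572, 5.935). ∠WSP = 149.5° gives SP at -84.20° from the x-axis; with |SP| = 25.4, P = (-3.005, -19.34). ∠SPN = 142.2° gives PN at -122.0° from the x-axis; with |PN| = 8.1, N = (-7.297, -26.20). Then |KN| = |N − K| = 23.93.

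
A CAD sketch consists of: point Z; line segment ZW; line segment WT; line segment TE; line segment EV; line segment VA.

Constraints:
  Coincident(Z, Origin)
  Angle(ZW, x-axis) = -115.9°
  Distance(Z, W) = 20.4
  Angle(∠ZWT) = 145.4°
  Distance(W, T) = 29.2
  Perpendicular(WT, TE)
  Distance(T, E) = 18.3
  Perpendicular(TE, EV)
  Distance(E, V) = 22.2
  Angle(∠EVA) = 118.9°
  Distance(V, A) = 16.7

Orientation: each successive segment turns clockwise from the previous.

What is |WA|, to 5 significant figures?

3.8324

TE ⟂ EV, so EV runs at 29.500°; with |EV| = 22.2, V = (-24.015, -5.8704). ∠EVA = 118.9° gives VA at -31.600° from the x-axis; with |VA| = 16.7, A = (-9.7908, -14.621). Then |WA| = |A − W| = 3.8324.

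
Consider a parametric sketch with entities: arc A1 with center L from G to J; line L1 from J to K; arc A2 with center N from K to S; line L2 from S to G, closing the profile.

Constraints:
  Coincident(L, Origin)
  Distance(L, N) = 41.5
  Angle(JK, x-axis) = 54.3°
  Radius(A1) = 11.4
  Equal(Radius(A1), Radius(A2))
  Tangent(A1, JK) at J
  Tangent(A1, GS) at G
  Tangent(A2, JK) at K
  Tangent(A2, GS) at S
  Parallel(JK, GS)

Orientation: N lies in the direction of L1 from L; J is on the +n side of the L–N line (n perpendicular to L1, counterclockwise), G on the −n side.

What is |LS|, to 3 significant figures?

43.0

The slot axis is L1's direction at 54.3°, so u = (cos 54.3°, sin 54.3°) = (0.584, 0.812) and n = (−sin 54.3°, cos 54.3°) = (-0.812, 0.584). L is at the origin and N lies 41.5 along u from L, so N = 41.5·u = (24.2, 33.7). Tangency of A1 to both parallel lines with radius 11.4 puts J and G at L ± 11.4·n: J = (-9.26, 6.65), G = (9.26, -6.65). Equal radii place K and S the same way about N: K = N + 11.4·n = (15.0, 40.4), S = N − 11.4·n = (33.5, 27.0). Then |LS| = |S − L| = 43.0.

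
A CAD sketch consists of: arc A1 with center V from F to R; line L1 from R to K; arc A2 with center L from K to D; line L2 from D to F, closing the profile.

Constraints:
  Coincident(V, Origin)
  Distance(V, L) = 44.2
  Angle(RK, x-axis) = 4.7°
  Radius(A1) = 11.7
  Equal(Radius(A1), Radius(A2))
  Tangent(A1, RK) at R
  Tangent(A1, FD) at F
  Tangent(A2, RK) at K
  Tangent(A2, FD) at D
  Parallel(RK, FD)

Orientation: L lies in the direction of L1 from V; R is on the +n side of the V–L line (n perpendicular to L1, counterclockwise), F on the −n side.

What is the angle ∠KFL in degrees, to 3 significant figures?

13.1°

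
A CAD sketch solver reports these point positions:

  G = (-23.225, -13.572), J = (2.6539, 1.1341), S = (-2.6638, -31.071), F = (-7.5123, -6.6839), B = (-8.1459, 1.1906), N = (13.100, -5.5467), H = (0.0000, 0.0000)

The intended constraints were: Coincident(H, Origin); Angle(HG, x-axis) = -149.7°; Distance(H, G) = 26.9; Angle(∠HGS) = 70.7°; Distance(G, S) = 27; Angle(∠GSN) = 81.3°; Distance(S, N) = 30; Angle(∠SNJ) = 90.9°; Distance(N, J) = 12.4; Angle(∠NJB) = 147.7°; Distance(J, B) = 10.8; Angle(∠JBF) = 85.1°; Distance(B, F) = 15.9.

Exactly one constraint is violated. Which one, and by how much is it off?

Distance(B, F) = 15.9 — off by 8.00.

H = (0.00, 0.00) ✓; HG at -149.7° ✓; |HG| = 26.90 ✓; ∠HGS = 70.70° ✓; |GS| = 27.00 ✓; ∠GSN = 81.30° ✓; |SN| = 30.00 ✓; ∠SNJ = 90.90° ✓; |NJ| = 12.40 ✓; ∠NJB = 147.7° ✓; |JB| = 10.80 ✓; ∠JBF = 85.10° ✓; |BF| = 7.900 ✗.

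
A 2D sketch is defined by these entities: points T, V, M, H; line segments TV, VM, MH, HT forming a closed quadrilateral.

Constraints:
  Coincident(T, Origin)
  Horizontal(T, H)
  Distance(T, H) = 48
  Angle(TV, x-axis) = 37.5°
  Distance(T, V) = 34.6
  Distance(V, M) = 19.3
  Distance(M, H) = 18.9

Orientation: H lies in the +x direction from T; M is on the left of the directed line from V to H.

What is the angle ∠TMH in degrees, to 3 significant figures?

72.2°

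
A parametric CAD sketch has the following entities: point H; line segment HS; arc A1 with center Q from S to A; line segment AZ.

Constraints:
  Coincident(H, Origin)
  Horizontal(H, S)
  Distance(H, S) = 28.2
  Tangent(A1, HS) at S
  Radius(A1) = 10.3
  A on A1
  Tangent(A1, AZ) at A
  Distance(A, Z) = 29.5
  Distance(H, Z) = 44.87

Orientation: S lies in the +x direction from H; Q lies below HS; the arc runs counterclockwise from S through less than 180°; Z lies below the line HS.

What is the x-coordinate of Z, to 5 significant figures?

19.630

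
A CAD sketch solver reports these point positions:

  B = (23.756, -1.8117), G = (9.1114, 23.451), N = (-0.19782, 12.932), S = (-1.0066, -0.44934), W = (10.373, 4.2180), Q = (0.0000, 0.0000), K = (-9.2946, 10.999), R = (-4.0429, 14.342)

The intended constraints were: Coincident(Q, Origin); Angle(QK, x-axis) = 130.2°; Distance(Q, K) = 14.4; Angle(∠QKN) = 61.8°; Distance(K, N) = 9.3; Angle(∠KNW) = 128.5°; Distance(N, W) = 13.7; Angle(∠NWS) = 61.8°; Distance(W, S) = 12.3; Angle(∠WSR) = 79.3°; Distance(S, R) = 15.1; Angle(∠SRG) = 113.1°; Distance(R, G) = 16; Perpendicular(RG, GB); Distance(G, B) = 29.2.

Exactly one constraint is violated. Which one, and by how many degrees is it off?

Perpendicular(RG, GB) — off by 4.60°.

Q = (0.00, 0.00) ✓; QK at 130.2° ✓; |QK| = 14.40 ✓; ∠QKN = 61.80° ✓; |KN| = 9.300 ✓; ∠KNW = 128.5° ✓; |NW| = 13.70 ✓; ∠NWS = 61.80° ✓; |WS| = 12.30 ✓; ∠WSR = 79.30° ✓; |SR| = 15.10 ✓; ∠SRG = 113.1° ✓; |RG| = 16.00 ✓; ∠(RG, GB) = 94.60° ✗; |GB| = 29.20 ✓.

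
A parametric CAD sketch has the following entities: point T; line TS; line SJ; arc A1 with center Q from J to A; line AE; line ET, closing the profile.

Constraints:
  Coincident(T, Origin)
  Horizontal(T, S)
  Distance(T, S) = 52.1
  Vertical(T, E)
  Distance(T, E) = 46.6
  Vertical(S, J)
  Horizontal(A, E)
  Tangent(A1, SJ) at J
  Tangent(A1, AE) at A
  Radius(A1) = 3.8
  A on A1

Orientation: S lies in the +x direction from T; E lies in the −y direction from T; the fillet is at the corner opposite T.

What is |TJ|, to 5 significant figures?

67.426

T is at the origin; TS is horizontal with |TS| = 52.1 and S on the +x side, so S = (52.100, 0.0000). TE is vertical with |TE| = 46.6 and E on the −y side, so E = (0.0000, -46.600). The virtual corner opposite T is at (52.100, -46.600). A1 meets SJ tangentially, so QJ is at right angles to SJ and the tangent condition forces QA to be normal to AE, with radius 3.8, so the center Q sits 3.8 in from both sides at Q = (48.300, -42.800). That places the tangent points at J = (52.100, -42.800) on SJ and A = (48.300, -46.600) on AE. Then |TJ| = |J − T| = 67.426.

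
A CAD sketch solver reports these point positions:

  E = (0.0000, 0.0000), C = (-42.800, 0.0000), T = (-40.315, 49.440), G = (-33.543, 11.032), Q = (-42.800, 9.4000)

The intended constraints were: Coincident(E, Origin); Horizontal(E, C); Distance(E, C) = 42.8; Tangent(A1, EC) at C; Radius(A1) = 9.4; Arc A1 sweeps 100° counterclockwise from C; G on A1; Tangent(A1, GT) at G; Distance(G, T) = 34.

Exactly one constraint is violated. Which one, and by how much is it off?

Distance(G, T) = 34 — off by 5.00.

E = (0.00, 0.00) ✓; E.y = 0.00, C.y = 0.00 ✓; |EC| = 42.80 ✓; ∠(QC, CE) = 90.00° ✓; |QC| = 9.400 ✓; bearing(Q→G) − bearing(Q→C) = 100.0° ✓; |QG| = 9.400 ✓; ∠(QG, GT) = 90.00° ✓; |GT| = 39.00 ✗.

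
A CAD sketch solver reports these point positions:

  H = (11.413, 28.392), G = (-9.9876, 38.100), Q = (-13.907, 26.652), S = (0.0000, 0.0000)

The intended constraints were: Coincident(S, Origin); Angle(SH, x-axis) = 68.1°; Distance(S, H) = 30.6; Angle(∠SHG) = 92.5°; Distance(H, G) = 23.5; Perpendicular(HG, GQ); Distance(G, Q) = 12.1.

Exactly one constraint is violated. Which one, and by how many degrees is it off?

Perpendicular(HG, GQ) — off by 5.50°.

S = (0.00, 0.00) ✓; SH at 68.10° ✓; |SH| = 30.60 ✓; ∠SHG = 92.50° ✓; |HG| = 23.50 ✓; ∠(HG, GQ) = 95.50° ✗; |GQ| = 12.10 ✓.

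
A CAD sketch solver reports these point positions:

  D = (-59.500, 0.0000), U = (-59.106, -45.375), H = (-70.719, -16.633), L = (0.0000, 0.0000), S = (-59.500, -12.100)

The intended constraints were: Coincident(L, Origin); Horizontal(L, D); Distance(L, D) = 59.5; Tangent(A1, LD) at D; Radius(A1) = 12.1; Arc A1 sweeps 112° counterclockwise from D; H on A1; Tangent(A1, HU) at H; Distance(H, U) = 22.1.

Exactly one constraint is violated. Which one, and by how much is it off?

Distance(H, U) = 22.1 — off by 8.90.

L = (0.00, 0.00) ✓; L.y = 0.00, D.y = 0.00 ✓; |LD| = 59.50 ✓; ∠(SD, DL) = 90.00° ✓; |SD| = 12.10 ✓; bearing(S→H) − bearing(S→D) = 112.0° ✓; |SH| = 12.10 ✓; ∠(SH, HU) = 90.00° ✓; |HU| = 31.00 ✗.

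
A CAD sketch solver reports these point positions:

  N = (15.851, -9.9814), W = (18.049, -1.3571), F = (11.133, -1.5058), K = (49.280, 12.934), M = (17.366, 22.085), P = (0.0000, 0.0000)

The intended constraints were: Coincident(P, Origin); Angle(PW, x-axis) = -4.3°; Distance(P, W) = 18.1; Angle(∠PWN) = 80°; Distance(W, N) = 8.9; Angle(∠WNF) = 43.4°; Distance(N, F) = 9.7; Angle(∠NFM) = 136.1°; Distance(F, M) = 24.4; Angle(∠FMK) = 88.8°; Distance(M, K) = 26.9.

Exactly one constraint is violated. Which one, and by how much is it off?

Distance(M, K) = 26.9 — off by 6.30.

P = (0.00, 0.00) ✓; PW at -4.300° ✓; |PW| = 18.10 ✓; ∠PWN = 80.00° ✓; |WN| = 8.900 ✓; ∠WNF = 43.40° ✓; |NF| = 9.700 ✓; ∠NFM = 136.1° ✓; |FM| = 24.40 ✓; ∠FMK = 88.80° ✓; |MK| = 33.20 ✗.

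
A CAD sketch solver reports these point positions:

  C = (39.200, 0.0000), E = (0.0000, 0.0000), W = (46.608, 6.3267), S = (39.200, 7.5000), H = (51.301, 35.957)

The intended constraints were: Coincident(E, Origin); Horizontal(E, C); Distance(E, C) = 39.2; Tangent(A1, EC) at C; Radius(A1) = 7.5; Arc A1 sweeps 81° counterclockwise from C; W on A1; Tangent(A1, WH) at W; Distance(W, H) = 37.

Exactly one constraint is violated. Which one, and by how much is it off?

Distance(W, H) = 37 — off by 7.00.

E = (0.00, 0.00) ✓; E.y = 0.00, C.y = 0.00 ✓; |EC| = 39.20 ✓; ∠(SC, CE) = 90.00° ✓; |SC| = 7.500 ✓; bearing(S→W) − bearing(S→C) = 81.00° ✓; |SW| = 7.500 ✓; ∠(SW, WH) = 90.00° ✓; |WH| = 30.00 ✗.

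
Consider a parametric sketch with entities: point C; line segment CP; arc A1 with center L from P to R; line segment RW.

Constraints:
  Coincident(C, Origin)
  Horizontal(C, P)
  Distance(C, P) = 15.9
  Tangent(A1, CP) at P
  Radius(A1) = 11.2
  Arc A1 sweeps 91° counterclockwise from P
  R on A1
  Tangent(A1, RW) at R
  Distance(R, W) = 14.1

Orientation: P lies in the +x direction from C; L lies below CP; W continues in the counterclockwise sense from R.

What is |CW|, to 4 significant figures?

25.97

C is at the origin; CP is horizontal with |CP| = 15.9 and P on the +x side, so P = (15.90, 0.000). Since A1 is tangent to CP there, LP ⟂ CP, so L = P + (0, -11.2) = (15.90, -11.20). On A1, P sits at bearing 90° from L; a 91° counterclockwise sweep puts R at bearing 181°, so R = L + 11.2·(cos 181°, sin 181°) = (4.702, -11.40). The tangent condition forces LR to be normal to RW, so RW runs along (−sin 181°, cos 181°); with |RW| = 14.1, W = (4.948, -25.49). Then |CW| = |W − C| = 25.97.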